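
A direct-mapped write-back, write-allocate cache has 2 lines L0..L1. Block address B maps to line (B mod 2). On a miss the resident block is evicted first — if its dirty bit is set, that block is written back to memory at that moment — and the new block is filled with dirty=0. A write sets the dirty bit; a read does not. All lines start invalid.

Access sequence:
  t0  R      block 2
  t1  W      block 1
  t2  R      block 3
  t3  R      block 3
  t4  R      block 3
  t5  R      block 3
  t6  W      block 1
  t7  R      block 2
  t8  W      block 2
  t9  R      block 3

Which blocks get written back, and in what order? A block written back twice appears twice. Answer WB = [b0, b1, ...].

0: R B2 -> L0 miss  d=-]
1: W B1 -> L1 miss  d=D]
2: R B3 -> L1 miss wb->B1  d=-]
3: R B3 -> L1 hit  d=-]
4: R B3 -> L1 hit  d=-]
5: R B3 -> L1 hit  d=-]
6: W B1 -> L1 miss  d=D]
7: R B2 -> L0 hit  d=-]
8: W B2 -> L0 hit  d=D]
9: R B3 -> L1 miss wb->B1  d=-]

WB = [1, 1]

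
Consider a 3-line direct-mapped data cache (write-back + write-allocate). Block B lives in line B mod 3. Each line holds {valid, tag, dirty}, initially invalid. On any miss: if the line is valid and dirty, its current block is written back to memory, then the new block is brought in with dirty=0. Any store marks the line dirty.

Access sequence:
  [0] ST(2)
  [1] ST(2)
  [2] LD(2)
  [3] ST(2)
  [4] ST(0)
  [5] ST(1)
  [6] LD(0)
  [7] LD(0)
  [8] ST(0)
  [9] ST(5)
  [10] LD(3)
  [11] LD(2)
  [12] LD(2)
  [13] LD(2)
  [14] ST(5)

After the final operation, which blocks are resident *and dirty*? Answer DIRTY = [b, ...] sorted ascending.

DIRTY = [1, 5]

  0 | W B2 → L2 miss [D]
  1 | W B2 → L2 hit [D]
  2 | R B2 → L2 hit [D]
  3 | W B2 → L2 hit [D]
  4 | W B0 → L0 miss [D]
  5 | W B1 → L1 miss [D]
  6 | R B0 → L0 hit [D]
  7 | R B0 → L0 hit [D]
  8 | W B0 → L0 hit [D]
  9 | W B5 → L2 miss wb→B2 [D]
  10 | R B3 → L0 miss wb→B0 [-]
  11 | R B2 → L2 miss wb→B5 [-]
  12 | R B2 → L2 hit [-]
  13 | R B2 → L2 hit [-]
  14 | W B5 → L2 miss [D]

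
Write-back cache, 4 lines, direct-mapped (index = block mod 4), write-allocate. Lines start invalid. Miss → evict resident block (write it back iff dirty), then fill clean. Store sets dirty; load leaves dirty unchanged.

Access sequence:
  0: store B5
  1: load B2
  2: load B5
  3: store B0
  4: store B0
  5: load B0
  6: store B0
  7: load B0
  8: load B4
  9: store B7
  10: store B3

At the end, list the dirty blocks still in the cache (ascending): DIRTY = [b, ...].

  0 | W B5 → L1 miss [D]
  1 | R B2 → L2 miss [-]
  2 | R B5 → L1 hit [D]
  3 | W B0 → L0 miss [D]
  4 | W B0 → L0 hit [D]
  5 | R B0 → L0 hit [D]
  6 | W B0 → L0 hit [D]
  7 | R B0 → L0 hit [D]
  8 | R B4 → L0 miss wb→B0 [-]
  9 | W B7 → L3 miss [D]
  10 | W B3 → L3 miss wb→B7 [D]

DIRTY = [3, 5]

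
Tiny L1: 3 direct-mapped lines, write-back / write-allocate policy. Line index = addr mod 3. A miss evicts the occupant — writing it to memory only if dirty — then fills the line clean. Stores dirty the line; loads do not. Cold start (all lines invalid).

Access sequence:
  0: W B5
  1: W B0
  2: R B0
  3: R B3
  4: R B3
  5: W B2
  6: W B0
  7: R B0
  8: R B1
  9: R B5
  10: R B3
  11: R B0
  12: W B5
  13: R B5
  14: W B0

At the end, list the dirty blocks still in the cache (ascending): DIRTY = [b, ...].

DIRTY = [0, 5]

0: W B5 -> L2 miss  d=D]
1: W B0 -> L0 miss  d=D]
2: R B0 -> L0 hit  d=D]
3: R B3 -> L0 miss wb->B0  d=-]
4: R B3 -> L0 hit  d=-]
5: W B2 -> L2 miss wb->B5  d=D]
6: W B0 -> L0 miss  d=D]
7: R B0 -> L0 hit  d=D]
8: R B1 -> L1 miss  d=-]
9: R B5 -> L2 miss wb->B2  d=-]
10: R B3 -> L0 miss wb->B0  d=-]
11: R B0 -> L0 miss  d=-]
12: W B5 -> L2 hit  d=D]
13: R B5 -> L2 hit  d=D]
14: W B0 -> L0 hit  d=D]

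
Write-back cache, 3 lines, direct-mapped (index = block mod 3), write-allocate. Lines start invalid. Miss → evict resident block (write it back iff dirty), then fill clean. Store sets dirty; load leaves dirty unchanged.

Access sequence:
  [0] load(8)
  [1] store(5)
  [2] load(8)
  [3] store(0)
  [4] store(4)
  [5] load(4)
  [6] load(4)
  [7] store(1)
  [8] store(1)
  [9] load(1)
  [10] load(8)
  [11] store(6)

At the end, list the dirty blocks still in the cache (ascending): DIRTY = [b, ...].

  0 | R B8 → L2 miss [-]
  1 | W B5 → L2 miss [D]
  2 | R B8 → L2 miss wb→B5 [-]
  3 | W B0 → L0 miss [D]
  4 | W B4 → L1 miss [D]
  5 | R B4 → L1 hit [D]
  6 | R B4 → L1 hit [D]
  7 | W B1 → L1 miss wb→B4 [D]
  8 | W B1 → L1 hit [D]
  9 | R B1 → L1 hit [D]
  10 | R B8 → L2 hit [-]
  11 | W B6 → L0 miss wb→B0 [D]

DIRTY = [1, 6]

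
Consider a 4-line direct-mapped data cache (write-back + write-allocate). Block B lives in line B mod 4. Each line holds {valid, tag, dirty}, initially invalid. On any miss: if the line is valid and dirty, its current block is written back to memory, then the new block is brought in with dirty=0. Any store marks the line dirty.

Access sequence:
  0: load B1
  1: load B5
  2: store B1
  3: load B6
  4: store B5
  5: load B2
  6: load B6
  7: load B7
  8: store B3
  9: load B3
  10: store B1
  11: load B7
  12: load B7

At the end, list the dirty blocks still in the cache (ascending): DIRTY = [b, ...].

DIRTY = [1]

  0 | R B1 → L1 miss [-]
  1 | R B5 → L1 miss [-]
  2 | W B1 → L1 miss [D]
  3 | R B6 → L2 miss [-]
  4 | W B5 → L1 miss wb→B1 [D]
  5 | R B2 → L2 miss [-]
  6 | R B6 → L2 miss [-]
  7 | R B7 → L3 miss [-]
  8 | W B3 → L3 miss [D]
  9 | R B3 → L3 hit [D]
  10 | W B1 → L1 miss wb→B5 [D]
  11 | R B7 → L3 miss wb→B3 [-]
  12 | R B7 → L3 hit [-]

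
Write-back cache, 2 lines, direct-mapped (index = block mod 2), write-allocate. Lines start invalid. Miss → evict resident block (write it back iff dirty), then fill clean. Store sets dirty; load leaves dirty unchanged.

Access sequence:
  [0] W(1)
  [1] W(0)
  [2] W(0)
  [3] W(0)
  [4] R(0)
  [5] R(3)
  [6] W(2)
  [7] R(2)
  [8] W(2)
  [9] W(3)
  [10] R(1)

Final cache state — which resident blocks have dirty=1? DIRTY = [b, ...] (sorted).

  0 | W B1 → L1 miss [D]
  1 | W B0 → L0 miss [D]
  2 | W B0 → L0 hit [D]
  3 | W B0 → L0 hit [D]
  4 | R B0 → L0 hit [D]
  5 | R B3 → L1 miss wb→B1 [-]
  6 | W B2 → L0 miss wb→B0 [D]
  7 | R B2 → L0 hit [D]
  8 | W B2 → L0 hit [D]
  9 | W B3 → L1 hit [D]
  10 | R B1 → L1 miss wb→B3 [-]

DIRTY = [2]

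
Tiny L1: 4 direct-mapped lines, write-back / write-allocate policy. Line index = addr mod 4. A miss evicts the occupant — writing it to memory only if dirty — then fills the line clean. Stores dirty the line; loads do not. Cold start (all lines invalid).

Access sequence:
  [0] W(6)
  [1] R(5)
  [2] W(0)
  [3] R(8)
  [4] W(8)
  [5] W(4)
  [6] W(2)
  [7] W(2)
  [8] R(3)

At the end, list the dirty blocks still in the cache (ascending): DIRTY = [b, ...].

DIRTY = [2, 4]

0: W B6 → L2 miss [D]
1: R B5 → L1 miss [-]
2: W B0 → L0 miss [D]
3: R B8 → L0 miss wb→B0 [-]
4: W B8 → L0 hit [D]
5: W B4 → L0 miss wb→B8 [D]
6: W B2 → L2 miss wb→B6 [D]
7: W B2 → L2 hit [D]
8: R B3 → L3 miss [-]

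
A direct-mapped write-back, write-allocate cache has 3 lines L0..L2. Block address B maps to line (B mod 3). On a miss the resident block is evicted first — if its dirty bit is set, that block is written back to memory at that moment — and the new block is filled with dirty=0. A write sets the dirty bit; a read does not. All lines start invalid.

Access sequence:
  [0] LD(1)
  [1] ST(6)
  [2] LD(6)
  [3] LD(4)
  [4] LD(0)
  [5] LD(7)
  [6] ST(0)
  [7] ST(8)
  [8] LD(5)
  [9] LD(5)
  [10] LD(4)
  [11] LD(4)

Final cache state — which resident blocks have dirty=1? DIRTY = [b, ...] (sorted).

0: R B1 → L1 miss [-]
1: W B6 → L0 miss [D]
2: R B6 → L0 hit [D]
3: R B4 → L1 miss [-]
4: R B0 → L0 miss wb→B6 [-]
5: R B7 → L1 miss [-]
6: W B0 → L0 hit [D]
7: W B8 → L2 miss [D]
8: R B5 → L2 miss wb→B8 [-]
9: R B5 → L2 hit [-]
10: R B4 → L1 miss [-]
11: R B4 → L1 hit [-]

DIRTY = [0]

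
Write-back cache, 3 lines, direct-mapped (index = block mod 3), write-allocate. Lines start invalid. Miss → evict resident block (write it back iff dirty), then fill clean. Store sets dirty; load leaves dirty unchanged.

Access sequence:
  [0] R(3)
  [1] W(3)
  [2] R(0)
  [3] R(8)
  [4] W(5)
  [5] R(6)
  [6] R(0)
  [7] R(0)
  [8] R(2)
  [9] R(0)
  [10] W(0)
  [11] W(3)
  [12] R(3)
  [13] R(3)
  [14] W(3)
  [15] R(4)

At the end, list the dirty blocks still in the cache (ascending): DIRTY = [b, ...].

  0 | R B3 → L0 miss [-]
  1 | W B3 → L0 hit [D]
  2 | R B0 → L0 miss wb→B3 [-]
  3 | R B8 → L2 miss [-]
  4 | W B5 → L2 miss [D]
  5 | R B6 → L0 miss [-]
  6 | R B0 → L0 miss [-]
  7 | R B0 → L0 hit [-]
  8 | R B2 → L2 miss wb→B5 [-]
  9 | R B0 → L0 hit [-]
  10 | W B0 → L0 hit [D]
  11 | W B3 → L0 miss wb→B0 [D]
  12 | R B3 → L0 hit [D]
  13 | R B3 → L0 hit [D]
  14 | W B3 → L0 hit [D]
  15 | R B4 → L1 miss [-]

DIRTY = [3]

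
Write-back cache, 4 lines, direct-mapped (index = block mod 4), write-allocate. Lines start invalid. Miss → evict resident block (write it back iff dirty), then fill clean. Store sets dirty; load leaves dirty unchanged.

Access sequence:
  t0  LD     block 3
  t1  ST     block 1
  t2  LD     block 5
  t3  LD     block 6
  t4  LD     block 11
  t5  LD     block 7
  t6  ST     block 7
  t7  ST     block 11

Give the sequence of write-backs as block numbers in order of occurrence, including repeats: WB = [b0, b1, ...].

  0 | R B3 → L3 miss [-]
  1 | W B1 → L1 miss [D]
  2 | R B5 → L1 miss wb→B1 [-]
  3 | R B6 → L2 miss [-]
  4 | R B11 → L3 miss [-]
  5 | R B7 → L3 miss [-]
  6 | W B7 → L3 hit [D]
  7 | W B11 → L3 miss wb→B7 [D]

WB = [1, 7]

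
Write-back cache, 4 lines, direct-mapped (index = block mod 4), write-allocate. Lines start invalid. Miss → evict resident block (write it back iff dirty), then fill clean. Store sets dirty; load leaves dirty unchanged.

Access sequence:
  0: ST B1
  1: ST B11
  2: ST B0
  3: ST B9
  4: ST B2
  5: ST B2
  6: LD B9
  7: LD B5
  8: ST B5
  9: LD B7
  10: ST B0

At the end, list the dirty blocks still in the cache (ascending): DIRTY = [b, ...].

DIRTY = [0, 2, 5]

  0 | W B1 → L1 miss [D]
  1 | W B11 → L3 miss [D]
  2 | W B0 → L0 miss [D]
  3 | W B9 → L1 miss wb→B1 [D]
  4 | W B2 → L2 miss [D]
  5 | W B2 → L2 hit [D]
  6 | R B9 → L1 hit [D]
  7 | R B5 → L1 miss wb→B9 [-]
  8 | W B5 → L1 hit [D]
  9 | R B7 → L3 miss wb→B11 [-]
  10 | W B0 → L0 hit [D]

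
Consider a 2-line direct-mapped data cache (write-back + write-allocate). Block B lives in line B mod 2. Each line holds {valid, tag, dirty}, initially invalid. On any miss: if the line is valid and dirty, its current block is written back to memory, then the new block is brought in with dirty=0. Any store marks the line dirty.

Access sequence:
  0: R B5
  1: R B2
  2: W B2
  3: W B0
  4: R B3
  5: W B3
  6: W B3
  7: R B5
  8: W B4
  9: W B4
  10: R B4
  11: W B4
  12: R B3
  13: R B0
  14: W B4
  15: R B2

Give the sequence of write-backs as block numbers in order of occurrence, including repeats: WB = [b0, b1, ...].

0: R B5 -> L1 miss  d=-]
1: R B2 -> L0 miss  d=-]
2: W B2 -> L0 hit  d=D]
3: W B0 -> L0 miss wb->B2  d=D]
4: R B3 -> L1 miss  d=-]
5: W B3 -> L1 hit  d=D]
6: W B3 -> L1 hit  d=D]
7: R B5 -> L1 miss wb->B3  d=-]
8: W B4 -> L0 miss wb->B0  d=D]
9: W B4 -> L0 hit  d=D]
10: R B4 -> L0 hit  d=D]
11: W B4 -> L0 hit  d=D]
12: R B3 -> L1 miss  d=-]
13: R B0 -> L0 miss wb->B4  d=-]
14: W B4 -> L0 miss  d=D]
15: R B2 -> L0 miss wb->B4  d=-]

WB = [2, 3, 0, 4, 4]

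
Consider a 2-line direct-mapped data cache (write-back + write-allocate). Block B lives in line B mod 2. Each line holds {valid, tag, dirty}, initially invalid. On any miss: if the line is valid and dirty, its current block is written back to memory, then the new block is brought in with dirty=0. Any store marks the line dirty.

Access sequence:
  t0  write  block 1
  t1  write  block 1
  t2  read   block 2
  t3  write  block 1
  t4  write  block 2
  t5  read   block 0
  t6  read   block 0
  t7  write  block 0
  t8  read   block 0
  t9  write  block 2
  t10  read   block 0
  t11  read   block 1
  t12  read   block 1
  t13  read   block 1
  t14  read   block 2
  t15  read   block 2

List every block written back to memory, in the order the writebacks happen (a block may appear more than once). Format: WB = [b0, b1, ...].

  0 | W B1 → L1 miss [D]
  1 | W B1 → L1 hit [D]
  2 | R B2 → L0 miss [-]
  3 | W B1 → L1 hit [D]
  4 | W B2 → L0 hit [D]
  5 | R B0 → L0 miss wb→B2 [-]
  6 | R B0 → L0 hit [-]
  7 | W B0 → L0 hit [D]
  8 | R B0 → L0 hit [D]
  9 | W B2 → L0 miss wb→B0 [D]
  10 | R B0 → L0 miss wb→B2 [-]
  11 | R B1 → L1 hit [D]
  12 | R B1 → L1 hit [D]
  13 | R B1 → L1 hit [D]
  14 | R B2 → L0 miss [-]
  15 | R B2 → L0 hit [-]

WB = [2, 0, 2]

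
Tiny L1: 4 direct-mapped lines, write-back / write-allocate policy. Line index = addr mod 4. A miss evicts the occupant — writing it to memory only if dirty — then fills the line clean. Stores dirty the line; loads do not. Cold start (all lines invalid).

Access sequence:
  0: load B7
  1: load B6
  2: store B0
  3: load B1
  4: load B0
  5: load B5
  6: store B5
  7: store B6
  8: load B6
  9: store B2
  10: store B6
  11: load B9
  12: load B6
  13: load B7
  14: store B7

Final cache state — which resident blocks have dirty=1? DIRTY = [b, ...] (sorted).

DIRTY = [0, 6, 7]

0: R B7 → L3 miss [-]
1: R B6 → L2 miss [-]
2: W B0 → L0 miss [D]
3: R B1 → L1 miss [-]
4: R B0 → L0 hit [D]
5: R B5 → L1 miss [-]
6: W B5 → L1 hit [D]
7: W B6 → L2 hit [D]
8: R B6 → L2 hit [D]
9: W B2 → L2 miss wb→B6 [D]
10: W B6 → L2 miss wb→B2 [D]
11: R B9 → L1 miss wb→B5 [-]
12: R B6 → L2 hit [D]
13: R B7 → L3 hit [-]
14: W B7 → L3 hit [D]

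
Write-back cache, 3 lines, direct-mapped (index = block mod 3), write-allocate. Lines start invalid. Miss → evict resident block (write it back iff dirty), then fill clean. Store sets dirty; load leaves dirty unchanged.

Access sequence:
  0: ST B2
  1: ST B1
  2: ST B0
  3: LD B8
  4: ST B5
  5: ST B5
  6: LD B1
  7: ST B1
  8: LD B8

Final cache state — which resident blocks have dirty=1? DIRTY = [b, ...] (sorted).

DIRTY = [0, 1]

0: W B2 → L2 miss [D]
1: W B1 → L1 miss [D]
2: W B0 → L0 miss [D]
3: R B8 → L2 miss wb→B2 [-]
4: W B5 → L2 miss [D]
5: W B5 → L2 hit [D]
6: R B1 → L1 hit [D]
7: W B1 → L1 hit [D]
8: R B8 → L2 miss wb→B5 [-]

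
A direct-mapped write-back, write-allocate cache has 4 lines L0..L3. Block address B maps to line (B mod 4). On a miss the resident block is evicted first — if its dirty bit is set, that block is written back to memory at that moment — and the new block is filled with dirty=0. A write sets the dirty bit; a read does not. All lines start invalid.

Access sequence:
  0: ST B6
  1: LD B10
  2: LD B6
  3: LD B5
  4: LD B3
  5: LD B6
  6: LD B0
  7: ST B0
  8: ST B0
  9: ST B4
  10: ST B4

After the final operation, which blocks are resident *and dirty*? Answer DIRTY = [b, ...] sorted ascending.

0: W B6 -> L2 miss  d=D]
1: R B10 -> L2 miss wb->B6  d=-]
2: R B6 -> L2 miss  d=-]
3: R B5 -> L1 miss  d=-]
4: R B3 -> L3 miss  d=-]
5: R B6 -> L2 hit  d=-]
6: R B0 -> L0 miss  d=-]
7: W B0 -> L0 hit  d=D]
8: W B0 -> L0 hit  d=D]
9: W B4 -> L0 miss wb->B0  d=D]
10: W B4 -> L0 hit  d=D]

DIRTY = [4]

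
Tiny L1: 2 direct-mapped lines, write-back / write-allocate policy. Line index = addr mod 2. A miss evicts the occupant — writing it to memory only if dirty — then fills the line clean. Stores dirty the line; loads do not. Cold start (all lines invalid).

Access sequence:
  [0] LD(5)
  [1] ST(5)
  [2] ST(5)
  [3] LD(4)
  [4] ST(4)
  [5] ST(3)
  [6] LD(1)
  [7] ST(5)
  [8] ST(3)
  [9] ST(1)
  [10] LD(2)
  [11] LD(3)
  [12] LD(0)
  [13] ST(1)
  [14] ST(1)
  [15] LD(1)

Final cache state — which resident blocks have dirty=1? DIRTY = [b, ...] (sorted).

DIRTY = [1]

0: R B5 -> L1 miss  d=-]
1: W B5 -> L1 hit  d=D]
2: W B5 -> L1 hit  d=D]
3: R B4 -> L0 miss  d=-]
4: W B4 -> L0 hit  d=D]
5: W B3 -> L1 miss wb->B5  d=D]
6: R B1 -> L1 miss wb->B3  d=-]
7: W B5 -> L1 miss  d=D]
8: W B3 -> L1 miss wb->B5  d=D]
9: W B1 -> L1 miss wb->B3  d=D]
10: R B2 -> L0 miss wb->B4  d=-]
11: R B3 -> L1 miss wb->B1  d=-]
12: R B0 -> L0 miss  d=-]
13: W B1 -> L1 miss  d=D]
14: W B1 -> L1 hit  d=D]
15: R B1 -> L1 hit  d=D]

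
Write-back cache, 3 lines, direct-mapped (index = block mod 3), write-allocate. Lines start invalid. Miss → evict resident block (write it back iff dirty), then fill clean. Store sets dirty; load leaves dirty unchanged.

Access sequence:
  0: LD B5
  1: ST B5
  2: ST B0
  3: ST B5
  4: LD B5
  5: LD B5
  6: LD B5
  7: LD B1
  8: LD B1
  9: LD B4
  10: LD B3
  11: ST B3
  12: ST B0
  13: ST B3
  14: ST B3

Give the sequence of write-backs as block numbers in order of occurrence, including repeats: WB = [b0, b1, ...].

WB = [0, 3, 0]

0: R B5 → L2 miss [-]
1: W B5 → L2 hit [D]
2: W B0 → L0 miss [D]
3: W B5 → L2 hit [D]
4: R B5 → L2 hit [D]
5: R B5 → L2 hit [D]
6: R B5 → L2 hit [D]
7: R B1 → L1 miss [-]
8: R B1 → L1 hit [-]
9: R B4 → L1 miss [-]
10: R B3 → L0 miss wb→B0 [-]
11: W B3 → L0 hit [D]
12: W B0 → L0 miss wb→B3 [D]
13: W B3 → L0 miss wb→B0 [D]
14: W B3 → L0 hit [D]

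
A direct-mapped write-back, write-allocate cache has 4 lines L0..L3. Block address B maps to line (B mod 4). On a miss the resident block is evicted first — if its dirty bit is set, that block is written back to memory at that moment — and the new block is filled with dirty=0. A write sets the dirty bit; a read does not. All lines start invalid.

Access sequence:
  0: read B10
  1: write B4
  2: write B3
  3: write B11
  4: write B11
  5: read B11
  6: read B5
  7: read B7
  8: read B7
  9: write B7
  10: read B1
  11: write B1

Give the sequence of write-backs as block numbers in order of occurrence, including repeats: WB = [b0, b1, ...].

WB = [3, 11]

0: R B10 -> L2 miss  d=-]
1: W B4 -> L0 miss  d=D]
2: W B3 -> L3 miss  d=D]
3: W B11 -> L3 miss wb->B3  d=D]
4: W B11 -> L3 hit  d=D]
5: R B11 -> L3 hit  d=D]
6: R B5 -> L1 miss  d=-]
7: R B7 -> L3 miss wb->B11  d=-]
8: R B7 -> L3 hit  d=-]
9: W B7 -> L3 hit  d=D]
10: R B1 -> L1 miss  d=-]
11: W B1 -> L1 hit  d=D]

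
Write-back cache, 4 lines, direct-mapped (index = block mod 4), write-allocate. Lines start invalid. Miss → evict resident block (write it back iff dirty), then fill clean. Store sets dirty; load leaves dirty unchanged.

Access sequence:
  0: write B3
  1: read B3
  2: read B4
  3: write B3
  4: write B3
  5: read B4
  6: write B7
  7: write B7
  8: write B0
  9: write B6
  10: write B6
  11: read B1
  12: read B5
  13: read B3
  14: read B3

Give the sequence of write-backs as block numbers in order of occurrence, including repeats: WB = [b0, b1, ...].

WB = [3, 7]

0: W B3 -> L3 miss  d=D]
1: R B3 -> L3 hit  d=D]
2: R B4 -> L0 miss  d=-]
3: W B3 -> L3 hit  d=D]
4: W B3 -> L3 hit  d=D]
5: R B4 -> L0 hit  d=-]
6: W B7 -> L3 miss wb->B3  d=D]
7: W B7 -> L3 hit  d=D]
8: W B0 -> L0 miss  d=D]
9: W B6 -> L2 miss  d=D]
10: W B6 -> L2 hit  d=D]
11: R B1 -> L1 miss  d=-]
12: R B5 -> L1 miss  d=-]
13: R B3 -> L3 miss wb->B7  d=-]
14: R B3 -> L3 hit  d=-]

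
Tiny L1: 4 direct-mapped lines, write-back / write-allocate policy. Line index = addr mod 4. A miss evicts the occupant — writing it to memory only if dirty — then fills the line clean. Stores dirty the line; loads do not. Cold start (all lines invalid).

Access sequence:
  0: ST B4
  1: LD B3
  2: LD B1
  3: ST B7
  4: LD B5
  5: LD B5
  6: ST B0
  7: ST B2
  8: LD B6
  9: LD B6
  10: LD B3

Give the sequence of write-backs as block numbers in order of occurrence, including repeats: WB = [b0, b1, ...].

WB = [4, 2, 7]

  0 | W B4 → L0 miss [D]
  1 | R B3 → L3 miss [-]
  2 | R B1 → L1 miss [-]
  3 | W B7 → L3 miss [D]
  4 | R B5 → L1 miss [-]
  5 | R B5 → L1 hit [-]
  6 | W B0 → L0 miss wb→B4 [D]
  7 | W B2 → L2 miss [D]
  8 | R B6 → L2 miss wb→B2 [-]
  9 | R B6 → L2 hit [-]
  10 | R B3 → L3 miss wb→B7 [-]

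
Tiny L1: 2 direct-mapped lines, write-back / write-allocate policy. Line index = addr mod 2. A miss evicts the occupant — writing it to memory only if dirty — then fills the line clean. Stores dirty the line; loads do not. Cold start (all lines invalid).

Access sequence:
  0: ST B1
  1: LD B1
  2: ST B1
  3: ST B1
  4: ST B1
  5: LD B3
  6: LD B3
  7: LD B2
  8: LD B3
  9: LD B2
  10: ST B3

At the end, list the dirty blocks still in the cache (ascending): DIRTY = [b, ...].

DIRTY = [3]

0: W B1 -> L1 miss  d=D]
1: R B1 -> L1 hit  d=D]
2: W B1 -> L1 hit  d=D]
3: W B1 -> L1 hit  d=D]
4: W B1 -> L1 hit  d=D]
5: R B3 -> L1 miss wb->B1  d=-]
6: R B3 -> L1 hit  d=-]
7: R B2 -> L0 miss  d=-]
8: R B3 -> L1 hit  d=-]
9: R B2 -> L0 hit  d=-]
10: W B3 -> L1 hit  d=D]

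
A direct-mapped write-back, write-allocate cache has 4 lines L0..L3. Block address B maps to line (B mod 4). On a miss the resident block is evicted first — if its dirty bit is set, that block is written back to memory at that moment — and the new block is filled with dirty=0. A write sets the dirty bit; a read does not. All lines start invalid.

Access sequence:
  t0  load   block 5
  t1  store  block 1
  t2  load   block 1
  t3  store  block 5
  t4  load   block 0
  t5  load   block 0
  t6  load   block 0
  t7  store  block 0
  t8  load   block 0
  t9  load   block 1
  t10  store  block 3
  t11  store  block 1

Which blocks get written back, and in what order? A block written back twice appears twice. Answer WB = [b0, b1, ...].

WB = [1, 5]

  0 | R B5 → L1 miss [-]
  1 | W B1 → L1 miss [D]
  2 | R B1 → L1 hit [D]
  3 | W B5 → L1 miss wb→B1 [D]
  4 | R B0 → L0 miss [-]
  5 | R B0 → L0 hit [-]
  6 | R B0 → L0 hit [-]
  7 | W B0 → L0 hit [D]
  8 | R B0 → L0 hit [D]
  9 | R B1 → L1 miss wb→B5 [-]
  10 | W B3 → L3 miss [D]
  11 | W B1 → L1 hit [D]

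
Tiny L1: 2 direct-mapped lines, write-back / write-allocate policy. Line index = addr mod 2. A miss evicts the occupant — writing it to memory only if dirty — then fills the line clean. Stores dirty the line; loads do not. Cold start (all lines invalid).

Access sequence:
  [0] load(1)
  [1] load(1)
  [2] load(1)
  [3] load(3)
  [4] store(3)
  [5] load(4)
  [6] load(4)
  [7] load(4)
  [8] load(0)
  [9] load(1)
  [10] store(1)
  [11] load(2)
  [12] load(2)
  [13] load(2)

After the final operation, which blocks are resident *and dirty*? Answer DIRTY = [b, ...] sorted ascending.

DIRTY = [1]

0: R B1 -> L1 miss  d=-]
1: R B1 -> L1 hit  d=-]
2: R B1 -> L1 hit  d=-]
3: R B3 -> L1 miss  d=-]
4: W B3 -> L1 hit  d=D]
5: R B4 -> L0 miss  d=-]
6: R B4 -> L0 hit  d=-]
7: R B4 -> L0 hit  d=-]
8: R B0 -> L0 miss  d=-]
9: R B1 -> L1 miss wb->B3  d=-]
10: W B1 -> L1 hit  d=D]
11: R B2 -> L0 miss  d=-]
12: R B2 -> L0 hit  d=-]
13: R B2 -> L0 hit  d=-]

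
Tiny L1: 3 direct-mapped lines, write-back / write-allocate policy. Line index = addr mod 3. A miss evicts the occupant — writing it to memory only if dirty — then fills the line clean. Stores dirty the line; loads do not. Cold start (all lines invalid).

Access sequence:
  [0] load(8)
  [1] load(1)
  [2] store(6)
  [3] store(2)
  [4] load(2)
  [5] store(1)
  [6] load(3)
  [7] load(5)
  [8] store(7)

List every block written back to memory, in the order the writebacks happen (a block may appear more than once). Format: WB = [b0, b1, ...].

WB = [6, 2, 1]

0: R B8 → L2 miss [-]
1: R B1 → L1 miss [-]
2: W B6 → L0 miss [D]
3: W B2 → L2 miss [D]
4: R B2 → L2 hit [D]
5: W B1 → L1 hit [D]
6: R B3 → L0 miss wb→B6 [-]
7: R B5 → L2 miss wb→B2 [-]
8: W B7 → L1 miss wb→B1 [D]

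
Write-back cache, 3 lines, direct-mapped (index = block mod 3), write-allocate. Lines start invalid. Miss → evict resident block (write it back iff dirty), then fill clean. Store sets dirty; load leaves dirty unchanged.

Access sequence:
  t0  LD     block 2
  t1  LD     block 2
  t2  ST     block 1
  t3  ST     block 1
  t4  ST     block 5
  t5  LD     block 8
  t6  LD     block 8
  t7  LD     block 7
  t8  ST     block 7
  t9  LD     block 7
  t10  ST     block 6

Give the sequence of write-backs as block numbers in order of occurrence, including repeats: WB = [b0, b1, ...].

0: R B2 → L2 miss [-]
1: R B2 → L2 hit [-]
2: W B1 → L1 miss [D]
3: W B1 → L1 hit [D]
4: W B5 → L2 miss [D]
5: R B8 → L2 miss wb→B5 [-]
6: R B8 → L2 hit [-]
7: R B7 → L1 miss wb→B1 [-]
8: W B7 → L1 hit [D]
9: R B7 → L1 hit [D]
10: W B6 → L0 miss [D]

WB = [5, 1]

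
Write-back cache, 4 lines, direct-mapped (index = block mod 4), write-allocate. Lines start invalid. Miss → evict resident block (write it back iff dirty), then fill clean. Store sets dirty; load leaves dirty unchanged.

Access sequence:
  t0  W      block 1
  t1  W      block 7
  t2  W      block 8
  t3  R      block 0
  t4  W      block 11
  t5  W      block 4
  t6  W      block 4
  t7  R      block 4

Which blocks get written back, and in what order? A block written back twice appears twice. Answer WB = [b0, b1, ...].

WB = [8, 7]

  0 | W B1 → L1 miss [D]
  1 | W B7 → L3 miss [D]
  2 | W B8 → L0 miss [D]
  3 | R B0 → L0 miss wb→B8 [-]
  4 | W B11 → L3 miss wb→B7 [D]
  5 | W B4 → L0 miss [D]
  6 | W B4 → L0 hit [D]
  7 | R B4 → L0 hit [D]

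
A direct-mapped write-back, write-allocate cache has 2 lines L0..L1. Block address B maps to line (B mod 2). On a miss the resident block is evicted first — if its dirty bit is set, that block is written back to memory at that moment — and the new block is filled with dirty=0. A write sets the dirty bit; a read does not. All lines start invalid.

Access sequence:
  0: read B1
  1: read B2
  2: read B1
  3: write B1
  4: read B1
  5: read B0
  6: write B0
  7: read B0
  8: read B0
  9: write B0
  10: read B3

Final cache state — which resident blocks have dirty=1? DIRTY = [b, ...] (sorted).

DIRTY = [0]

0: R B1 → L1 miss [-]
1: R B2 → L0 miss [-]
2: R B1 → L1 hit [-]
3: W B1 → L1 hit [D]
4: R B1 → L1 hit [D]
5: R B0 → L0 miss [-]
6: W B0 → L0 hit [D]
7: R B0 → L0 hit [D]
8: R B0 → L0 hit [D]
9: W B0 → L0 hit [D]
10: R B3 → L1 miss wb→B1 [-]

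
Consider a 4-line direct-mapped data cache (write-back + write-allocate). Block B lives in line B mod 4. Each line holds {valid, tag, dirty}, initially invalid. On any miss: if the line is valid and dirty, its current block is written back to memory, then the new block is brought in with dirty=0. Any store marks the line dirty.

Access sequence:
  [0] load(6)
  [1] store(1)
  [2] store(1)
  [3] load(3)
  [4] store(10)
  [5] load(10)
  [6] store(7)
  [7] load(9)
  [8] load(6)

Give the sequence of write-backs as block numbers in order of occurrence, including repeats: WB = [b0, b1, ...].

0: R B6 → L2 miss [-]
1: W B1 → L1 miss [D]
2: W B1 → L1 hit [D]
3: R B3 → L3 miss [-]
4: W B10 → L2 miss [D]
5: R B10 → L2 hit [D]
6: W B7 → L3 miss [D]
7: R B9 → L1 miss wb→B1 [-]
8: R B6 → L2 miss wb→B10 [-]

WB = [1, 10]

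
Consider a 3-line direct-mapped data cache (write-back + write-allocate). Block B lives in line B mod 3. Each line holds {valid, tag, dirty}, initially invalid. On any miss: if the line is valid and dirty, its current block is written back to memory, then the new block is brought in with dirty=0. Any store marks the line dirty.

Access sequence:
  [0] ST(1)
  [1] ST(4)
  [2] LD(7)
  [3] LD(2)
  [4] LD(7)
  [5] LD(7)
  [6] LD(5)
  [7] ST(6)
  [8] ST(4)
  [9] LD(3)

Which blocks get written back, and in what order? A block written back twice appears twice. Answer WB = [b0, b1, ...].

0: W B1 -> L1 miss  d=D]
1: W B4 -> L1 miss wb->B1  d=D]
2: R B7 -> L1 miss wb->B4  d=-]
3: R B2 -> L2 miss  d=-]
4: R B7 -> L1 hit  d=-]
5: R B7 -> L1 hit  d=-]
6: R B5 -> L2 miss  d=-]
7: W B6 -> L0 miss  d=D]
8: W B4 -> L1 miss  d=D]
9: R B3 -> L0 miss wb->B6  d=-]

WB = [1, 4, 6]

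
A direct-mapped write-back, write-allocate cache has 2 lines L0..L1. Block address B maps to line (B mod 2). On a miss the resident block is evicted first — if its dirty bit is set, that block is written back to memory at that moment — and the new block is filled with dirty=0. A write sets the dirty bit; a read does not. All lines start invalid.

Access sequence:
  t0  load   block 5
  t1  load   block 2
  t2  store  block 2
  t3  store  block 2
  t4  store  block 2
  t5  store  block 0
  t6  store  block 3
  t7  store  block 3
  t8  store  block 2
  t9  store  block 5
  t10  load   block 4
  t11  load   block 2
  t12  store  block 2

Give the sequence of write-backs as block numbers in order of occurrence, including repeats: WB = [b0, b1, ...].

WB = [2, 0, 3, 2]

0: R B5 -> L1 miss  d=-]
1: R B2 -> L0 miss  d=-]
2: W B2 -> L0 hit  d=D]
3: W B2 -> L0 hit  d=D]
4: W B2 -> L0 hit  d=D]
5: W B0 -> L0 miss wb->B2  d=D]
6: W B3 -> L1 miss  d=D]
7: W B3 -> L1 hit  d=D]
8: W B2 -> L0 miss wb->B0  d=D]
9: W B5 -> L1 miss wb->B3  d=D]
10: R B4 -> L0 miss wb->B2  d=-]
11: R B2 -> L0 miss  d=-]
12: W B2 -> L0 hit  d=D]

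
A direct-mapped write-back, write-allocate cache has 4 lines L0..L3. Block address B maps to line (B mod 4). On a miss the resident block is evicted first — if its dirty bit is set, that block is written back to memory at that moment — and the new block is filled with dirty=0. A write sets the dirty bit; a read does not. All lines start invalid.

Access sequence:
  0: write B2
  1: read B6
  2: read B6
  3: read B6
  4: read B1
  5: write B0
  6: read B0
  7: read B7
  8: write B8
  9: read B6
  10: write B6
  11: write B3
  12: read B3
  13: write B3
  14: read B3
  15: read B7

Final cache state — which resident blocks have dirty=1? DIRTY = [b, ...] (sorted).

0: W B2 -> L2 miss  d=D]
1: R B6 -> L2 miss wb->B2  d=-]
2: R B6 -> L2 hit  d=-]
3: R B6 -> L2 hit  d=-]
4: R B1 -> L1 miss  d=-]
5: W B0 -> L0 miss  d=D]
6: R B0 -> L0 hit  d=D]
7: R B7 -> L3 miss  d=-]
8: W B8 -> L0 miss wb->B0  d=D]
9: R B6 -> L2 hit  d=-]
10: W B6 -> L2 hit  d=D]
11: W B3 -> L3 miss  d=D]
12: R B3 -> L3 hit  d=D]
13: W B3 -> L3 hit  d=D]
14: R B3 -> L3 hit  d=D]
15: R B7 -> L3 miss wb->B3  d=-]

DIRTY = [6, 8]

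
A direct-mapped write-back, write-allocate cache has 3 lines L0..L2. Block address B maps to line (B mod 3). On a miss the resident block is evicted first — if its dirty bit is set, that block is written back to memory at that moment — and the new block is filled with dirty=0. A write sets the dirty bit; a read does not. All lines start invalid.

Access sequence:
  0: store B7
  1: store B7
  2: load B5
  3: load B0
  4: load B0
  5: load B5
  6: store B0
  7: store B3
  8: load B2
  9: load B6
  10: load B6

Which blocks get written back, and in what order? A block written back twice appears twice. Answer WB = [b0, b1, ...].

  0 | W B7 → L1 miss [D]
  1 | W B7 → L1 hit [D]
  2 | R B5 → L2 miss [-]
  3 | R B0 → L0 miss [-]
  4 | R B0 → L0 hit [-]
  5 | R B5 → L2 hit [-]
  6 | W B0 → L0 hit [D]
  7 | W B3 → L0 miss wb→B0 [D]
  8 | R B2 → L2 miss [-]
  9 | R B6 → L0 miss wb→B3 [-]
  10 | R B6 → L0 hit [-]

WB = [0, 3]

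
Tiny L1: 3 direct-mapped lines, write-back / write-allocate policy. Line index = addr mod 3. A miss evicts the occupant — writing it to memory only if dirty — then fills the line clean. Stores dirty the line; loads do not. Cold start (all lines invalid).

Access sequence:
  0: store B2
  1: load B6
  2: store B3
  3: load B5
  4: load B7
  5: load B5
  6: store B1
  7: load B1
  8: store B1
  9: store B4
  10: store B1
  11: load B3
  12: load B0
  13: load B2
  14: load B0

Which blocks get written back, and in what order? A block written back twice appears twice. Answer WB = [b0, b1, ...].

WB = [2, 1, 4, 3]

0: W B2 → L2 miss [D]
1: R B6 → L0 miss [-]
2: W B3 → L0 miss [D]
3: R B5 → L2 miss wb→B2 [-]
4: R B7 → L1 miss [-]
5: R B5 → L2 hit [-]
6: W B1 → L1 miss [D]
7: R B1 → L1 hit [D]
8: W B1 → L1 hit [D]
9: W B4 → L1 miss wb→B1 [D]
10: W B1 → L1 miss wb→B4 [D]
11: R B3 → L0 hit [D]
12: R B0 → L0 miss wb→B3 [-]
13: R B2 → L2 miss [-]
14: R B0 → L0 hit [-]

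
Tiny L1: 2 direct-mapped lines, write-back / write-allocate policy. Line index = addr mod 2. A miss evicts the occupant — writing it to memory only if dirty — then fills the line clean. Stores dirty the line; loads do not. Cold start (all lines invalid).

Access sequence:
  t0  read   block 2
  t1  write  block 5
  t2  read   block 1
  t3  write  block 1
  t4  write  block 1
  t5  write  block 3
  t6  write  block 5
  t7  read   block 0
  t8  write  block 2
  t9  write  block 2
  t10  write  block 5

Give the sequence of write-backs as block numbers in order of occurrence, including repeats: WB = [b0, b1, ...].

WB = [5, 1, 3]

0: R B2 → L0 miss [-]
1: W B5 → L1 miss [D]
2: R B1 → L1 miss wb→B5 [-]
3: W B1 → L1 hit [D]
4: W B1 → L1 hit [D]
5: W B3 → L1 miss wb→B1 [D]
6: W B5 → L1 miss wb→B3 [D]
7: R B0 → L0 miss [-]
8: W B2 → L0 miss [D]
9: W B2 → L0 hit [D]
10: W B5 → L1 hit [D]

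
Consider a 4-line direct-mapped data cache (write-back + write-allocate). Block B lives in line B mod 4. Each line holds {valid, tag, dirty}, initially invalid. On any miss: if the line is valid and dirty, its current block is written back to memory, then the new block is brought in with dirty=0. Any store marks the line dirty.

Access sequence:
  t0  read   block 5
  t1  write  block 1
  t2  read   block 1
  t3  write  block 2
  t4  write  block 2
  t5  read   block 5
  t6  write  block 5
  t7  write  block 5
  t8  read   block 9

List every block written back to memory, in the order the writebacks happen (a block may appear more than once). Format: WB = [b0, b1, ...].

0: R B5 -> L1 miss  d=-]
1: W B1 -> L1 miss  d=D]
2: R B1 -> L1 hit  d=D]
3: W B2 -> L2 miss  d=D]
4: W B2 -> L2 hit  d=D]
5: R B5 -> L1 miss wb->B1  d=-]
6: W B5 -> L1 hit  d=D]
7: W B5 -> L1 hit  d=D]
8: R B9 -> L1 miss wb->B5  d=-]

WB = [1, 5]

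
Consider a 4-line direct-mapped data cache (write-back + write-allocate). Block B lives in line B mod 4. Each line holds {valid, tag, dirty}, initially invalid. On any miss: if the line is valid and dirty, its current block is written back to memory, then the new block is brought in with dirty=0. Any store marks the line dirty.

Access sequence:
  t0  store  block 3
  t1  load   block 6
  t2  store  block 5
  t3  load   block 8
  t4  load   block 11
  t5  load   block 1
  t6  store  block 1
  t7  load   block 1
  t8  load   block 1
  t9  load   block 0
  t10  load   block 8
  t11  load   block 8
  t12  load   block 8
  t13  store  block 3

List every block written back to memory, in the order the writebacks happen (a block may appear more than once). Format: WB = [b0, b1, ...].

0: W B3 → L3 miss [D]
1: R B6 → L2 miss [-]
2: W B5 → L1 miss [D]
3: R B8 → L0 miss [-]
4: R B11 → L3 miss wb→B3 [-]
5: R B1 → L1 miss wb→B5 [-]
6: W B1 → L1 hit [D]
7: R B1 → L1 hit [D]
8: R B1 → L1 hit [D]
9: R B0 → L0 miss [-]
10: R B8 → L0 miss [-]
11: R B8 → L0 hit [-]
12: R B8 → L0 hit [-]
13: W B3 → L3 miss [D]

WB = [3, 5]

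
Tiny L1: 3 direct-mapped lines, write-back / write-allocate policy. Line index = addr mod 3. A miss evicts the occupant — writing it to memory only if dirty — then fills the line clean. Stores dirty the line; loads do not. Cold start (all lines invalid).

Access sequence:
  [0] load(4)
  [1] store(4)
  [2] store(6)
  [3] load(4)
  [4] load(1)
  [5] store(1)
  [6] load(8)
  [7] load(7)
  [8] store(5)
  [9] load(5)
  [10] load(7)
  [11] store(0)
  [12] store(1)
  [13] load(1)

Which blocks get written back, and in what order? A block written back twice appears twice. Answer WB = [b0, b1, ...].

WB = [4, 1, 6]

0: R B4 → L1 miss [-]
1: W B4 → L1 hit [D]
2: W B6 → L0 miss [D]
3: R B4 → L1 hit [D]
4: R B1 → L1 miss wb→B4 [-]
5: W B1 → L1 hit [D]
6: R B8 → L2 miss [-]
7: R B7 → L1 miss wb→B1 [-]
8: W B5 → L2 miss [D]
9: R B5 → L2 hit [D]
10: R B7 → L1 hit [-]
11: W B0 → L0 miss wb→B6 [D]
12: W B1 → L1 miss [D]
13: R B1 → L1 hit [D]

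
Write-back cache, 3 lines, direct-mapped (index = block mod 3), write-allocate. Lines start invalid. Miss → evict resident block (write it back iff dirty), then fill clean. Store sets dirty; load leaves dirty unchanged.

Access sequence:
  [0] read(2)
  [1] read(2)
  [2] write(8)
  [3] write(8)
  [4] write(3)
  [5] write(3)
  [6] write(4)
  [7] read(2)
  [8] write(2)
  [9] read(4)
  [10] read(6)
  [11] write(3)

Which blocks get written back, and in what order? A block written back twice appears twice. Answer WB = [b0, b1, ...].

0: R B2 -> L2 miss  d=-]
1: R B2 -> L2 hit  d=-]
2: W B8 -> L2 miss  d=D]
3: W B8 -> L2 hit  d=D]
4: W B3 -> L0 miss  d=D]
5: W B3 -> L0 hit  d=D]
6: W B4 -> L1 miss  d=D]
7: R B2 -> L2 miss wb->B8  d=-]
8: W B2 -> L2 hit  d=D]
9: R B4 -> L1 hit  d=D]
10: R B6 -> L0 miss wb->B3  d=-]
11: W B3 -> L0 miss  d=D]

WB = [8, 3]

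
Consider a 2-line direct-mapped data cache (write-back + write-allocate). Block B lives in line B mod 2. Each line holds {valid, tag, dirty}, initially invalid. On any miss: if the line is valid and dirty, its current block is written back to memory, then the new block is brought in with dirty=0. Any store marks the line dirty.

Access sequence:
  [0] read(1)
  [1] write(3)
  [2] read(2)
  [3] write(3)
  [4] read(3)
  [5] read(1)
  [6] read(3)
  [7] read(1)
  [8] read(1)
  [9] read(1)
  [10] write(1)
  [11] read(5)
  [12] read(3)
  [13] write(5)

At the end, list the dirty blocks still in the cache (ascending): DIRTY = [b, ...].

DIRTY = [5]

0: R B1 → L1 miss [-]
1: W B3 → L1 miss [D]
2: R B2 → L0 miss [-]
3: W B3 → L1 hit [D]
4: R B3 → L1 hit [D]
5: R B1 → L1 miss wb→B3 [-]
6: R B3 → L1 miss [-]
7: R B1 → L1 miss [-]
8: R B1 → L1 hit [-]
9: R B1 → L1 hit [-]
10: W B1 → L1 hit [D]
11: R B5 → L1 miss wb→B1 [-]
12: R B3 → L1 miss [-]
13: W B5 → L1 miss [D]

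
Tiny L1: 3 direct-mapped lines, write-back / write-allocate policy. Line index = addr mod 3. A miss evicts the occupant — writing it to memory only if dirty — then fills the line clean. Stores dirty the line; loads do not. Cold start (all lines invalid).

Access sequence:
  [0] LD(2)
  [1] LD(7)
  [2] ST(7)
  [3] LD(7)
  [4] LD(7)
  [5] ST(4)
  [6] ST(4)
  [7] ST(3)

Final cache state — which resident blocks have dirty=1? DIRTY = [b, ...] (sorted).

DIRTY = [3, 4]

  0 | R B2 → L2 miss [-]
  1 | R B7 → L1 miss [-]
  2 | W B7 → L1 hit [D]
  3 | R B7 → L1 hit [D]
  4 | R B7 → L1 hit [D]
  5 | W B4 → L1 miss wb→B7 [D]
  6 | W B4 → L1 hit [D]
  7 | W B3 → L0 miss [D]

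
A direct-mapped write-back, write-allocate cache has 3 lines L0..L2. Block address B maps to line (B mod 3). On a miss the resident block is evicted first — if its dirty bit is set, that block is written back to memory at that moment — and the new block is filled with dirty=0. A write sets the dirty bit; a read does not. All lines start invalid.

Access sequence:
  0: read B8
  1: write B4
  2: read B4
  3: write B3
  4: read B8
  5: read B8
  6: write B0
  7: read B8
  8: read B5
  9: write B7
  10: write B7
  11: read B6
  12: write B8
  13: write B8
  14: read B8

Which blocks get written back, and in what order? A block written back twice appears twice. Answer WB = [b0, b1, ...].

  0 | R B8 → L2 miss [-]
  1 | W B4 → L1 miss [D]
  2 | R B4 → L1 hit [D]
  3 | W B3 → L0 miss [D]
  4 | R B8 → L2 hit [-]
  5 | R B8 → L2 hit [-]
  6 | W B0 → L0 miss wb→B3 [D]
  7 | R B8 → L2 hit [-]
  8 | R B5 → L2 miss [-]
  9 | W B7 → L1 miss wb→B4 [D]
  10 | W B7 → L1 hit [D]
  11 | R B6 → L0 miss wb→B0 [-]
  12 | W B8 → L2 miss [D]
  13 | W B8 → L2 hit [D]
  14 | R B8 → L2 hit [D]

WB = [3, 4, 0]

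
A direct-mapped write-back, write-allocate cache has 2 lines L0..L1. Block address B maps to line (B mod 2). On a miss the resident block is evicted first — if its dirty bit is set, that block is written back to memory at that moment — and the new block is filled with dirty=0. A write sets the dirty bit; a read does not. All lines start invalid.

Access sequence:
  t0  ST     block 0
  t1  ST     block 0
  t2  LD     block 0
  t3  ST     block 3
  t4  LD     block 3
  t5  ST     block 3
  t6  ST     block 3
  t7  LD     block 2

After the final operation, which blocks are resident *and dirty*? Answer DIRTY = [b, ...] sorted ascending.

DIRTY = [3]

0: W B0 -> L0 miss  d=D]
1: W B0 -> L0 hit  d=D]
2: R B0 -> L0 hit  d=D]
3: W B3 -> L1 miss  d=D]
4: R B3 -> L1 hit  d=D]
5: W B3 -> L1 hit  d=D]
6: W B3 -> L1 hit  d=D]
7: R B2 -> L0 miss wb->B0  d=-]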